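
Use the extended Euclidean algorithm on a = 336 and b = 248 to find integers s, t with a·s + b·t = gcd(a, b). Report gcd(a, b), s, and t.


Euclidean algorithm on (336, 248) — divide until remainder is 0:
  336 = 1 · 248 + 88
  248 = 2 · 88 + 72
  88 = 1 · 72 + 16
  72 = 4 · 16 + 8
  16 = 2 · 8 + 0
gcd(336, 248) = 8.
Track Bezout coefficients alongside the remainders: start with r₀ = 336 = a·1 + b·0 (s = 1, t = 0) and r₁ = 248 = a·0 + b·1 (s = 0, t = 1); each new remainder r_{k+1} = r_{k-1} − q_k·r_k inherits s_{k+1} = s_{k-1} − q_k·s_k, t_{k+1} = t_{k-1} − q_k·t_k, so r_k = a·s_k + b·t_k at every step:
  q = 1: r = 88, s = 1 − 1·0 = 1, t = 0 − 1·1 = -1  (check: 336·1 + 248·(-1) = 88)
  q = 2: r = 72, s = 0 − 2·1 = -2, t = 1 − 2·(-1) = 3  (check: 336·(-2) + 248·3 = 72)
  q = 1: r = 16, s = 1 − 1·(-2) = 3, t = -1 − 1·3 = -4  (check: 336·3 + 248·(-4) = 16)
  q = 4: r = 8, s = -2 − 4·3 = -14, t = 3 − 4·(-4) = 19  (check: 336·(-14) + 248·19 = 8)
The row with r = 8 (the gcd) gives the Bezout coefficients s = -14, t = 19.
Result: 336 · (-14) + 248 · (19) = 8.

gcd(336, 248) = 8; s = -14, t = 19 (check: 336·(-14) + 248·19 = 8).


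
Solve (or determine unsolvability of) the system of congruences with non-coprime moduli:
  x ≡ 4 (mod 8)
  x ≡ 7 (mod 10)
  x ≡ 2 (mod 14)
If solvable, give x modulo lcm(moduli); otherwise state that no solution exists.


Moduli 8, 10, 14 are not pairwise coprime, so CRT works modulo lcm(m_i) when all pairwise compatibility conditions hold.
Pairwise compatibility: gcd(m_i, m_j) must divide a_i - a_j for every pair.
Merge one congruence at a time:
  Start: x ≡ 4 (mod 8).
  Combine with x ≡ 7 (mod 10): gcd(8, 10) = 2, and 7 - 4 = 3 is NOT divisible by 2.
    ⇒ system is inconsistent (no integer solution).

No solution (the system is inconsistent).


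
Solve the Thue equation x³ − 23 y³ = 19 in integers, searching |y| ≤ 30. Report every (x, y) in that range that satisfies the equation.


The equation is x³ - 23y³ = 19. For fixed y, x³ = 23·y³ + 19, so a solution requires the RHS to be a perfect cube.
Strategy: iterate y from -30 to 30, compute RHS = 23·y³ + 19, and check whether it is a (positive or negative) perfect cube.
Check small values of y:
  y = 0: RHS = 19 is not a perfect cube.
  y = 1: RHS = 42 is not a perfect cube.
  y = -1: RHS = -4 is not a perfect cube.
  y = 2: RHS = 203 is not a perfect cube.
  y = -2: RHS = -165 is not a perfect cube.
  y = 3: RHS = 640 is not a perfect cube.
  y = -3: RHS = -602 is not a perfect cube.
Continuing the search up to |y| = 30 finds no solutions either.
No (x, y) in the scanned range satisfies the equation.

No integer solutions with |y| ≤ 30.


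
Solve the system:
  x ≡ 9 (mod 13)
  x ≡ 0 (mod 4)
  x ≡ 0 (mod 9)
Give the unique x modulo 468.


Moduli 13, 4, 9 are pairwise coprime; by CRT there is a unique solution modulo M = 13 · 4 · 9 = 468.
Solve pairwise, accumulating the modulus:
  Start with x ≡ 9 (mod 13).
  Combine with x ≡ 0 (mod 4): since gcd(13, 4) = 1, we get a unique residue mod 52.
    Write x = 9 + 13·t and substitute into x ≡ 0 (mod 4): 13·t ≡ 0 − 9 = -9 (mod 4).
    Reduce coefficients mod 4: 1·t ≡ 3 (mod 4).
    So t ≡ 3 (mod 4).
    Then x = 9 + 13·3 = 48, valid modulo lcm(13, 4) = 52: x ≡ 48 (mod 52).
  Combine with x ≡ 0 (mod 9): since gcd(52, 9) = 1, we get a unique residue mod 468.
    Write x = 48 + 52·t and substitute into x ≡ 0 (mod 9): 52·t ≡ 0 − 48 = -48 (mod 9).
    Reduce coefficients mod 9: 7·t ≡ 6 (mod 9).
    The inverse of 7 mod 9 is 4 (since 7·4 = 28 = 3·9 + 1), so t ≡ 4·6 = 24 ≡ 6 (mod 9).
    Then x = 48 + 52·6 = 360, valid modulo lcm(52, 9) = 468: x ≡ 360 (mod 468).
Verify: 360 mod 13 = 9 ✓, 360 mod 4 = 0 ✓, 360 mod 9 = 0 ✓.

x ≡ 360 (mod 468).


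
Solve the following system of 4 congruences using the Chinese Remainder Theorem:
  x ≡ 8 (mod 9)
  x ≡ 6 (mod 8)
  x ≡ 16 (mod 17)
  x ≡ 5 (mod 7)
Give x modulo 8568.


Product of moduli M = 9 · 8 · 17 · 7 = 8568.
Merge one congruence at a time:
  Start: x ≡ 8 (mod 9).
  Combine with x ≡ 6 (mod 8); new modulus lcm = 72.
    Write x = 8 + 9·t and substitute into x ≡ 6 (mod 8): 9·t ≡ 6 − 8 = -2 (mod 8).
    Reduce coefficients mod 8: 1·t ≡ 6 (mod 8).
    So t ≡ 6 (mod 8).
    Then x = 8 + 9·6 = 62, valid modulo lcm(9, 8) = 72: x ≡ 62 (mod 72).
  Combine with x ≡ 16 (mod 17); new modulus lcm = 1224.
    Write x = 62 + 72·t and substitute into x ≡ 16 (mod 17): 72·t ≡ 16 − 62 = -46 (mod 17).
    Reduce coefficients mod 17: 4·t ≡ 5 (mod 17).
    The inverse of 4 mod 17 is 13 (since 4·13 = 52 = 3·17 + 1), so t ≡ 13·5 = 65 ≡ 14 (mod 17).
    Then x = 62 + 72·14 = 1070, valid modulo lcm(72, 17) = 1224: x ≡ 1070 (mod 1224).
  Combine with x ≡ 5 (mod 7); new modulus lcm = 8568.
    Write x = 1070 + 1224·t and substitute into x ≡ 5 (mod 7): 1224·t ≡ 5 − 1070 = -1065 (mod 7).
    Reduce coefficients mod 7: 6·t ≡ 6 (mod 7).
    The inverse of 6 mod 7 is 6 (since 6·6 = 36 = 5·7 + 1), so t ≡ 6·6 = 36 ≡ 1 (mod 7).
    Then x = 1070 + 1224·1 = 2294, valid modulo lcm(1224, 7) = 8568: x ≡ 2294 (mod 8568).
Verify against each original: 2294 mod 9 = 8, 2294 mod 8 = 6, 2294 mod 17 = 16, 2294 mod 7 = 5.

x ≡ 2294 (mod 8568).


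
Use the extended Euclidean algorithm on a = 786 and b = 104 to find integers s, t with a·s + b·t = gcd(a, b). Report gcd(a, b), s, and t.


Euclidean algorithm on (786, 104) — divide until remainder is 0:
  786 = 7 · 104 + 58
  104 = 1 · 58 + 46
  58 = 1 · 46 + 12
  46 = 3 · 12 + 10
  12 = 1 · 10 + 2
  10 = 5 · 2 + 0
gcd(786, 104) = 2.
Track Bezout coefficients alongside the remainders: start with r₀ = 786 = a·1 + b·0 (s = 1, t = 0) and r₁ = 104 = a·0 + b·1 (s = 0, t = 1); each new remainder r_{k+1} = r_{k-1} − q_k·r_k inherits s_{k+1} = s_{k-1} − q_k·s_k, t_{k+1} = t_{k-1} − q_k·t_k, so r_k = a·s_k + b·t_k at every step:
  q = 7: r = 58, s = 1 − 7·0 = 1, t = 0 − 7·1 = -7  (check: 786·1 + 104·(-7) = 58)
  q = 1: r = 46, s = 0 − 1·1 = -1, t = 1 − 1·(-7) = 8  (check: 786·(-1) + 104·8 = 46)
  q = 1: r = 12, s = 1 − 1·(-1) = 2, t = -7 − 1·8 = -15  (check: 786·2 + 104·(-15) = 12)
  q = 3: r = 10, s = -1 − 3·2 = -7, t = 8 − 3·(-15) = 53  (check: 786·(-7) + 104·53 = 10)
  q = 1: r = 2, s = 2 − 1·(-7) = 9, t = -15 − 1·53 = -68  (check: 786·9 + 104·(-68) = 2)
The row with r = 2 (the gcd) gives the Bezout coefficients s = 9, t = -68.
Result: 786 · (9) + 104 · (-68) = 2.

gcd(786, 104) = 2; s = 9, t = -68 (check: 786·9 + 104·(-68) = 2).


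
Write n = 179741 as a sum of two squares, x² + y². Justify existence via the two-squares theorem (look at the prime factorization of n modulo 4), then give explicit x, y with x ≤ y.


Step 1: Factor n = 179741 = 17 · 97 · 109.
Step 2: Check the mod-4 condition on each prime factor: 17 ≡ 1 (mod 4), exponent 1; 97 ≡ 1 (mod 4), exponent 1; 109 ≡ 1 (mod 4), exponent 1.
All primes ≡ 3 (mod 4) appear to even exponent (or don't appear), so by the two-squares theorem n IS expressible as a sum of two squares.
Step 3: Build a representation. Here n = 17 · 97 · 109 is a product of primes ≡ 1 (mod 4). Each prime p ≡ 1 (mod 4) is itself a sum of two squares; find a² by testing p − a² for a perfect square:
  17: 17 − 1² = 16 = 4² ⇒ 17 = 1² + 4².
  97: 97 − 1² = 96, 97 − 2² = 93, 97 − 3² = 88, 97 − 4² = 81 = 9² ⇒ 97 = 4² + 9².
  109: 109 − 1² = 108, 109 − 2² = 105, 109 − 3² = 100 = 10² ⇒ 109 = 3² + 10².
  Combine using the Brahmagupta–Fibonacci identity (a² + b²)(c² + d²) = (ac − bd)² + (ad + bc)² = (ac + bd)² + (ad − bc)²:
  17 · 97 = 1649: from (1² + 4²)(4² + 9²), take (1·4 − 4·9, 1·9 + 4·4) = (4 − 36, 9 + 16) = (-32, 25); dropping signs (only squares matter) gives (32, 25); check 32² + 25² = 1024 + 625 = 1649 ✓.
  1649 · 109 = 179741: from (32² + 25²)(3² + 10²), take (32·3 − 25·10, 32·10 + 25·3) = (96 − 250, 320 + 75) = (-154, 395); dropping signs (only squares matter) gives (154, 395); check 154² + 395² = 23716 + 156025 = 179741 ✓.
Step 4: Order so x ≤ y and verify: 154² + 395² = 23716 + 156025 = 179741 = n. ✓

n = 179741 = 154² + 395² (one valid representation with x ≤ y).


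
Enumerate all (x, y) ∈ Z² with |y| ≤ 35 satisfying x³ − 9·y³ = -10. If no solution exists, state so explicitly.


The equation is x³ - 9y³ = -10. For fixed y, x³ = 9·y³ − 10, so a solution requires the RHS to be a perfect cube.
Strategy: iterate y from -35 to 35, compute RHS = 9·y³ − 10, and check whether it is a (positive or negative) perfect cube.
Check small values of y:
  y = 0: RHS = -10 is not a perfect cube.
  y = 1: RHS = -1 = (-1)³ ⇒ x = -1 works.
  y = -1: RHS = -19 is not a perfect cube.
  y = 2: RHS = 62 is not a perfect cube.
  y = -2: RHS = -82 is not a perfect cube.
  y = 3: RHS = 233 is not a perfect cube.
  y = -3: RHS = -253 is not a perfect cube.
Continuing the search up to |y| = 35 finds no further solutions beyond those listed.
Collected solutions: (-1, 1).

Solutions (with |y| ≤ 35): (-1, 1).


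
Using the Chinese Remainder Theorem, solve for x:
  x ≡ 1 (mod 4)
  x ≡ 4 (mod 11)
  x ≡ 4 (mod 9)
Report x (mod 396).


Moduli 4, 11, 9 are pairwise coprime; by CRT there is a unique solution modulo M = 4 · 11 · 9 = 396.
Solve pairwise, accumulating the modulus:
  Start with x ≡ 1 (mod 4).
  Combine with x ≡ 4 (mod 11): since gcd(4, 11) = 1, we get a unique residue mod 44.
    Write x = 1 + 4·t and substitute into x ≡ 4 (mod 11): 4·t ≡ 4 − 1 = 3 (mod 11).
    The inverse of 4 mod 11 is 3 (since 4·3 = 12 = 1·11 + 1), so t ≡ 3·3 = 9 ≡ 9 (mod 11).
    Then x = 1 + 4·9 = 37, valid modulo lcm(4, 11) = 44: x ≡ 37 (mod 44).
  Combine with x ≡ 4 (mod 9): since gcd(44, 9) = 1, we get a unique residue mod 396.
    Write x = 37 + 44·t and substitute into x ≡ 4 (mod 9): 44·t ≡ 4 − 37 = -33 (mod 9).
    Reduce coefficients mod 9: 8·t ≡ 3 (mod 9).
    The inverse of 8 mod 9 is 8 (since 8·8 = 64 = 7·9 + 1), so t ≡ 8·3 = 24 ≡ 6 (mod 9).
    Then x = 37 + 44·6 = 301, valid modulo lcm(44, 9) = 396: x ≡ 301 (mod 396).
Verify: 301 mod 4 = 1 ✓, 301 mod 11 = 4 ✓, 301 mod 9 = 4 ✓.

x ≡ 301 (mod 396).


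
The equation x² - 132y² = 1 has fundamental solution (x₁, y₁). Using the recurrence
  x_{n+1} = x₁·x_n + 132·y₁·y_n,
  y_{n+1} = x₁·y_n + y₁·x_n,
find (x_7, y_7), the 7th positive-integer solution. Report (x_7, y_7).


Step 1: Find the fundamental solution (x₁, y₁) of x² - 132y² = 1.
  Expand √132 as a continued fraction. a₀ = ⌊√132⌋ = 11; iterate m_{k+1} = d_k·a_k − m_k, d_{k+1} = (132 − m_{k+1}²)/d_k, a_{k+1} = ⌊(a₀ + m_{k+1})/d_{k+1}⌋ (starting m₀ = 0, d₀ = 1), with convergents p_k = a_k·p_{k-1} + p_{k-2}, q_k = a_k·q_{k-1} + q_{k-2} (p₋₁ = 1, q₋₁ = 0):
  k = 0: a₀ = 11; p₀/q₀ = 11/1; p₀² − 132·q₀² = 121 − 132 = -11.
  k = 1: m = 11, d = 11, a = ⌊(11 + 11)/11⌋ = 2; p/q = (2·11 + 1)/(2·1 + 0) = 23/2; p² − 132·q² = 529 − 528 = 1.
  The first convergent with p² − 132·q² = 1 gives the fundamental solution (x₁, y₁) = (23, 2).
Step 2: Apply the recurrence (x_{n+1}, y_{n+1}) = (x₁x_n + 132y₁y_n, x₁y_n + y₁x_n) repeatedly.
  From (x_1, y_1) = (23, 2): x_2 = 23·23 + 132·2·2 = 1057; y_2 = 23·2 + 2·23 = 92.
  From (x_2, y_2) = (1057, 92): x_3 = 23·1057 + 132·2·92 = 48599; y_3 = 23·92 + 2·1057 = 4230.
  From (x_3, y_3) = (48599, 4230): x_4 = 23·48599 + 132·2·4230 = 2234497; y_4 = 23·4230 + 2·48599 = 194488.
  From (x_4, y_4) = (2234497, 194488): x_5 = 23·2234497 + 132·2·194488 = 102738263; y_5 = 23·194488 + 2·2234497 = 8942218.
  From (x_5, y_5) = (102738263, 8942218): x_6 = 23·102738263 + 132·2·8942218 = 4723725601; y_6 = 23·8942218 + 2·102738263 = 411147540.
  From (x_6, y_6) = (4723725601, 411147540): x_7 = 23·4723725601 + 132·2·411147540 = 217188639383; y_7 = 23·411147540 + 2·4723725601 = 18903844622.
Step 3: Verify x_7² - 132·y_7² = 47170905077038818620689 - 47170905077038818620688 = 1 (should be 1). ✓

(x_1, y_1) = (23, 2); (x_7, y_7) = (217188639383, 18903844622).


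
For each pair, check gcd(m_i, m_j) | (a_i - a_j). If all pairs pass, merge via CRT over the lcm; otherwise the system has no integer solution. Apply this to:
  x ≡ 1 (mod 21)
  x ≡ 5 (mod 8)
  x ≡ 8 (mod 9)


Moduli 21, 8, 9 are not pairwise coprime, so CRT works modulo lcm(m_i) when all pairwise compatibility conditions hold.
Pairwise compatibility: gcd(m_i, m_j) must divide a_i - a_j for every pair.
Merge one congruence at a time:
  Start: x ≡ 1 (mod 21).
  Combine with x ≡ 5 (mod 8): gcd(21, 8) = 1; 5 - 1 = 4, which IS divisible by 1, so compatible.
    Write x = 1 + 21·t and substitute into x ≡ 5 (mod 8): 21·t ≡ 5 − 1 = 4 (mod 8).
    Reduce coefficients mod 8: 5·t ≡ 4 (mod 8).
    The inverse of 5 mod 8 is 5 (since 5·5 = 25 = 3·8 + 1), so t ≡ 5·4 = 20 ≡ 4 (mod 8).
    Then x = 1 + 21·4 = 85, valid modulo lcm(21, 8) = 168: x ≡ 85 (mod 168).
  Combine with x ≡ 8 (mod 9): gcd(168, 9) = 3, and 8 - 85 = -77 is NOT divisible by 3.
    ⇒ system is inconsistent (no integer solution).

No solution (the system is inconsistent).


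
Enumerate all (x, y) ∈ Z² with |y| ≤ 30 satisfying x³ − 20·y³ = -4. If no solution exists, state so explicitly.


The equation is x³ - 20y³ = -4. For fixed y, x³ = 20·y³ − 4, so a solution requires the RHS to be a perfect cube.
Strategy: iterate y from -30 to 30, compute RHS = 20·y³ − 4, and check whether it is a (positive or negative) perfect cube.
Check small values of y:
  y = 0: RHS = -4 is not a perfect cube.
  y = 1: RHS = 16 is not a perfect cube.
  y = -1: RHS = -24 is not a perfect cube.
  y = 2: RHS = 156 is not a perfect cube.
  y = -2: RHS = -164 is not a perfect cube.
  y = 3: RHS = 536 is not a perfect cube.
  y = -3: RHS = -544 is not a perfect cube.
Continuing the search up to |y| = 30 finds no solutions either.
No (x, y) in the scanned range satisfies the equation.

No integer solutions with |y| ≤ 30.


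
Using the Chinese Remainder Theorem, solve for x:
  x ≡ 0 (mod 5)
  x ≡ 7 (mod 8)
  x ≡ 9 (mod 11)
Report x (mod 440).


Moduli 5, 8, 11 are pairwise coprime; by CRT there is a unique solution modulo M = 5 · 8 · 11 = 440.
Solve pairwise, accumulating the modulus:
  Start with x ≡ 0 (mod 5).
  Combine with x ≡ 7 (mod 8): since gcd(5, 8) = 1, we get a unique residue mod 40.
    Write x = 0 + 5·t and substitute into x ≡ 7 (mod 8): 5·t ≡ 7 − 0 = 7 (mod 8).
    The inverse of 5 mod 8 is 5 (since 5·5 = 25 = 3·8 + 1), so t ≡ 5·7 = 35 ≡ 3 (mod 8).
    Then x = 0 + 5·3 = 15, valid modulo lcm(5, 8) = 40: x ≡ 15 (mod 40).
  Combine with x ≡ 9 (mod 11): since gcd(40, 11) = 1, we get a unique residue mod 440.
    Write x = 15 + 40·t and substitute into x ≡ 9 (mod 11): 40·t ≡ 9 − 15 = -6 (mod 11).
    Reduce coefficients mod 11: 7·t ≡ 5 (mod 11).
    The inverse of 7 mod 11 is 8 (since 7·8 = 56 = 5·11 + 1), so t ≡ 8·5 = 40 ≡ 7 (mod 11).
    Then x = 15 + 40·7 = 295, valid modulo lcm(40, 11) = 440: x ≡ 295 (mod 440).
Verify: 295 mod 5 = 0 ✓, 295 mod 8 = 7 ✓, 295 mod 11 = 9 ✓.

x ≡ 295 (mod 440).


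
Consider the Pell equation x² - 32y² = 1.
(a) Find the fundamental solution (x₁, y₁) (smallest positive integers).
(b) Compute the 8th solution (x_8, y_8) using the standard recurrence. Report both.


Step 1: Find the fundamental solution (x₁, y₁) of x² - 32y² = 1.
  Expand √32 as a continued fraction. a₀ = ⌊√32⌋ = 5; iterate m_{k+1} = d_k·a_k − m_k, d_{k+1} = (32 − m_{k+1}²)/d_k, a_{k+1} = ⌊(a₀ + m_{k+1})/d_{k+1}⌋ (starting m₀ = 0, d₀ = 1), with convergents p_k = a_k·p_{k-1} + p_{k-2}, q_k = a_k·q_{k-1} + q_{k-2} (p₋₁ = 1, q₋₁ = 0):
  k = 0: a₀ = 5; p₀/q₀ = 5/1; p₀² − 32·q₀² = 25 − 32 = -7.
  k = 1: m = 5, d = 7, a = ⌊(5 + 5)/7⌋ = 1; p/q = (1·5 + 1)/(1·1 + 0) = 6/1; p² − 32·q² = 36 − 32 = 4.
  k = 2: m = 2, d = 4, a = ⌊(5 + 2)/4⌋ = 1; p/q = (1·6 + 5)/(1·1 + 1) = 11/2; p² − 32·q² = 121 − 128 = -7.
  k = 3: m = 2, d = 7, a = ⌊(5 + 2)/7⌋ = 1; p/q = (1·11 + 6)/(1·2 + 1) = 17/3; p² − 32·q² = 289 − 288 = 1.
  The first convergent with p² − 32·q² = 1 gives the fundamental solution (x₁, y₁) = (17, 3).
Step 2: Apply the recurrence (x_{n+1}, y_{n+1}) = (x₁x_n + 32y₁y_n, x₁y_n + y₁x_n) repeatedly.
  From (x_1, y_1) = (17, 3): x_2 = 17·17 + 32·3·3 = 577; y_2 = 17·3 + 3·17 = 102.
  From (x_2, y_2) = (577, 102): x_3 = 17·577 + 32·3·102 = 19601; y_3 = 17·102 + 3·577 = 3465.
  From (x_3, y_3) = (19601, 3465): x_4 = 17·19601 + 32·3·3465 = 665857; y_4 = 17·3465 + 3·19601 = 117708.
  From (x_4, y_4) = (665857, 117708): x_5 = 17·665857 + 32·3·117708 = 22619537; y_5 = 17·117708 + 3·665857 = 3998607.
  From (x_5, y_5) = (22619537, 3998607): x_6 = 17·22619537 + 32·3·3998607 = 768398401; y_6 = 17·3998607 + 3·22619537 = 135834930.
  From (x_6, y_6) = (768398401, 135834930): x_7 = 17·768398401 + 32·3·135834930 = 26102926097; y_7 = 17·135834930 + 3·768398401 = 4614389013.
  From (x_7, y_7) = (26102926097, 4614389013): x_8 = 17·26102926097 + 32·3·4614389013 = 886731088897; y_8 = 17·4614389013 + 3·26102926097 = 156753391512.
Step 3: Verify x_8² - 32·y_8² = 786292024016459316676609 - 786292024016459316676608 = 1 (should be 1). ✓

(x_1, y_1) = (17, 3); (x_8, y_8) = (886731088897, 156753391512).


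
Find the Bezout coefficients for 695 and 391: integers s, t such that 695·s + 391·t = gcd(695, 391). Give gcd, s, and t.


Euclidean algorithm on (695, 391) — divide until remainder is 0:
  695 = 1 · 391 + 304
  391 = 1 · 304 + 87
  304 = 3 · 87 + 43
  87 = 2 · 43 + 1
  43 = 43 · 1 + 0
gcd(695, 391) = 1.
Track Bezout coefficients alongside the remainders: start with r₀ = 695 = a·1 + b·0 (s = 1, t = 0) and r₁ = 391 = a·0 + b·1 (s = 0, t = 1); each new remainder r_{k+1} = r_{k-1} − q_k·r_k inherits s_{k+1} = s_{k-1} − q_k·s_k, t_{k+1} = t_{k-1} − q_k·t_k, so r_k = a·s_k + b·t_k at every step:
  q = 1: r = 304, s = 1 − 1·0 = 1, t = 0 − 1·1 = -1  (check: 695·1 + 391·(-1) = 304)
  q = 1: r = 87, s = 0 − 1·1 = -1, t = 1 − 1·(-1) = 2  (check: 695·(-1) + 391·2 = 87)
  q = 3: r = 43, s = 1 − 3·(-1) = 4, t = -1 − 3·2 = -7  (check: 695·4 + 391·(-7) = 43)
  q = 2: r = 1, s = -1 − 2·4 = -9, t = 2 − 2·(-7) = 16  (check: 695·(-9) + 391·16 = 1)
The row with r = 1 (the gcd) gives the Bezout coefficients s = -9, t = 16.
Result: 695 · (-9) + 391 · (16) = 1.

gcd(695, 391) = 1; s = -9, t = 16 (check: 695·(-9) + 391·16 = 1).


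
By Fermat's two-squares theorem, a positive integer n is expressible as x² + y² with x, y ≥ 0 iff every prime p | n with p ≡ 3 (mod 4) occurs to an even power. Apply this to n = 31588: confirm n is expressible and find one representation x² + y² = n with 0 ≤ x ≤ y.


Step 1: Factor n = 31588 = 2^2 · 53 · 149.
Step 2: Check the mod-4 condition on each prime factor: 2 = 2 (special); 53 ≡ 1 (mod 4), exponent 1; 149 ≡ 1 (mod 4), exponent 1.
All primes ≡ 3 (mod 4) appear to even exponent (or don't appear), so by the two-squares theorem n IS expressible as a sum of two squares.
Step 3: Build a representation. Group n = k² · m with k = 2 and m = 53 · 149 = 7897 (a product of primes ≡ 1 (mod 4)); a representation of m scales to one of n via (k·x)² + (k·y)² = k²(x² + y²). Each prime p ≡ 1 (mod 4) is itself a sum of two squares; find a² by testing p − a² for a perfect square:
  53: 53 − 1² = 52, 53 − 2² = 49 = 7² ⇒ 53 = 2² + 7².
  149: 149 − 1² = 148, 149 − 2² = 145, 149 − 3² = 140, 149 − 4² = 133, 149 − 5² = 124, 149 − 6² = 113, 149 − 7² = 100 = 10² ⇒ 149 = 7² + 10².
  Combine using the Brahmagupta–Fibonacci identity (a² + b²)(c² + d²) = (ac − bd)² + (ad + bc)² = (ac + bd)² + (ad − bc)²:
  53 · 149 = 7897: from (2² + 7²)(7² + 10²), take (2·7 − 7·10, 2·10 + 7·7) = (14 − 70, 20 + 49) = (-56, 69); dropping signs (only squares matter) gives (56, 69); check 56² + 69² = 3136 + 4761 = 7897 ✓.
  Scale by k = 2: (2·56, 2·69) = (112, 138).
Step 4: Order so x ≤ y and verify: 112² + 138² = 12544 + 19044 = 31588 = n. ✓

n = 31588 = 112² + 138² (one valid representation with x ≤ y).


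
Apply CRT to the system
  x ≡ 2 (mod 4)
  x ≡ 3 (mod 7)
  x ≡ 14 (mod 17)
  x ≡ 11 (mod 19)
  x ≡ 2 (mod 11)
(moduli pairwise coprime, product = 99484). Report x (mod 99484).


Product of moduli M = 4 · 7 · 17 · 19 · 11 = 99484.
Merge one congruence at a time:
  Start: x ≡ 2 (mod 4).
  Combine with x ≡ 3 (mod 7); new modulus lcm = 28.
    Write x = 2 + 4·t and substitute into x ≡ 3 (mod 7): 4·t ≡ 3 − 2 = 1 (mod 7).
    The inverse of 4 mod 7 is 2 (since 4·2 = 8 = 1·7 + 1), so t ≡ 2·1 = 2 ≡ 2 (mod 7).
    Then x = 2 + 4·2 = 10, valid modulo lcm(4, 7) = 28: x ≡ 10 (mod 28).
  Combine with x ≡ 14 (mod 17); new modulus lcm = 476.
    Write x = 10 + 28·t and substitute into x ≡ 14 (mod 17): 28·t ≡ 14 − 10 = 4 (mod 17).
    Reduce coefficients mod 17: 11·t ≡ 4 (mod 17).
    The inverse of 11 mod 17 is 14 (since 11·14 = 154 = 9·17 + 1), so t ≡ 14·4 = 56 ≡ 5 (mod 17).
    Then x = 10 + 28·5 = 150, valid modulo lcm(28, 17) = 476: x ≡ 150 (mod 476).
  Combine with x ≡ 11 (mod 19); new modulus lcm = 9044.
    Write x = 150 + 476·t and substitute into x ≡ 11 (mod 19): 476·t ≡ 11 − 150 = -139 (mod 19).
    Reduce coefficients mod 19: 1·t ≡ 13 (mod 19).
    So t ≡ 13 (mod 19).
    Then x = 150 + 476·13 = 6338, valid modulo lcm(476, 19) = 9044: x ≡ 6338 (mod 9044).
  Combine with x ≡ 2 (mod 11); new modulus lcm = 99484.
    Write x = 6338 + 9044·t and substitute into x ≡ 2 (mod 11): 9044·t ≡ 2 − 6338 = -6336 (mod 11).
    Reduce coefficients mod 11: 2·t ≡ 0 (mod 11).
    The inverse of 2 mod 11 is 6 (since 2·6 = 12 = 1·11 + 1), so t ≡ 6·0 = 0 ≡ 0 (mod 11).
    Then x = 6338 + 9044·0 = 6338, valid modulo lcm(9044, 11) = 99484: x ≡ 6338 (mod 99484).
Verify against each original: 6338 mod 4 = 2, 6338 mod 7 = 3, 6338 mod 17 = 14, 6338 mod 19 = 11, 6338 mod 11 = 2.

x ≡ 6338 (mod 99484).


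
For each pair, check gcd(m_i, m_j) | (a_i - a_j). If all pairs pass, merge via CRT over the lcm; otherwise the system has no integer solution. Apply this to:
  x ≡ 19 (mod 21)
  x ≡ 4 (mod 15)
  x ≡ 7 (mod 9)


Moduli 21, 15, 9 are not pairwise coprime, so CRT works modulo lcm(m_i) when all pairwise compatibility conditions hold.
Pairwise compatibility: gcd(m_i, m_j) must divide a_i - a_j for every pair.
Merge one congruence at a time:
  Start: x ≡ 19 (mod 21).
  Combine with x ≡ 4 (mod 15): gcd(21, 15) = 3; 4 - 19 = -15, which IS divisible by 3, so compatible.
    Write x = 19 + 21·t and substitute into x ≡ 4 (mod 15): 21·t ≡ 4 − 19 = -15 (mod 15).
    Divide the congruence (and modulus) by g = 3: 7·t ≡ -5 (mod 5).
    Reduce coefficients mod 5: 2·t ≡ 0 (mod 5).
    The inverse of 2 mod 5 is 3 (since 2·3 = 6 = 1·5 + 1), so t ≡ 3·0 = 0 ≡ 0 (mod 5).
    Then x = 19 + 21·0 = 19, valid modulo lcm(21, 15) = 105: x ≡ 19 (mod 105).
  Combine with x ≡ 7 (mod 9): gcd(105, 9) = 3; 7 - 19 = -12, which IS divisible by 3, so compatible.
    Write x = 19 + 105·t and substitute into x ≡ 7 (mod 9): 105·t ≡ 7 − 19 = -12 (mod 9).
    Divide the congruence (and modulus) by g = 3: 35·t ≡ -4 (mod 3).
    Reduce coefficients mod 3: 2·t ≡ 2 (mod 3).
    The inverse of 2 mod 3 is 2 (since 2·2 = 4 = 1·3 + 1), so t ≡ 2·2 = 4 ≡ 1 (mod 3).
    Then x = 19 + 105·1 = 124, valid modulo lcm(105, 9) = 315: x ≡ 124 (mod 315).
Verify: 124 mod 21 = 19, 124 mod 15 = 4, 124 mod 9 = 7.

x ≡ 124 (mod 315).


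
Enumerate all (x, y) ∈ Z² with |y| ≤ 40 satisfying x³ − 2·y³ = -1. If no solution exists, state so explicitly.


The equation is x³ - 2y³ = -1. For fixed y, x³ = 2·y³ − 1, so a solution requires the RHS to be a perfect cube.
Strategy: iterate y from -40 to 40, compute RHS = 2·y³ − 1, and check whether it is a (positive or negative) perfect cube.
Check small values of y:
  y = 0: RHS = -1 = (-1)³ ⇒ x = -1 works.
  y = 1: RHS = 1 = (1)³ ⇒ x = 1 works.
  y = -1: RHS = -3 is not a perfect cube.
  y = 2: RHS = 15 is not a perfect cube.
  y = -2: RHS = -17 is not a perfect cube.
  y = 3: RHS = 53 is not a perfect cube.
  y = -3: RHS = -55 is not a perfect cube.
Continuing the search up to |y| = 40 finds no further solutions beyond those listed.
Collected solutions: (-1, 0), (1, 1).

Solutions (with |y| ≤ 40): (-1, 0), (1, 1).


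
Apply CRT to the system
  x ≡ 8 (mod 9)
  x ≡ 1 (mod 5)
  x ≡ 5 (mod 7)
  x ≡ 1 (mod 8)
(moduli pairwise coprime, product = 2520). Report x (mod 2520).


Product of moduli M = 9 · 5 · 7 · 8 = 2520.
Merge one congruence at a time:
  Start: x ≡ 8 (mod 9).
  Combine with x ≡ 1 (mod 5); new modulus lcm = 45.
    Write x = 8 + 9·t and substitute into x ≡ 1 (mod 5): 9·t ≡ 1 − 8 = -7 (mod 5).
    Reduce coefficients mod 5: 4·t ≡ 3 (mod 5).
    The inverse of 4 mod 5 is 4 (since 4·4 = 16 = 3·5 + 1), so t ≡ 4·3 = 12 ≡ 2 (mod 5).
    Then x = 8 + 9·2 = 26, valid modulo lcm(9, 5) = 45: x ≡ 26 (mod 45).
  Combine with x ≡ 5 (mod 7); new modulus lcm = 315.
    Write x = 26 + 45·t and substitute into x ≡ 5 (mod 7): 45·t ≡ 5 − 26 = -21 (mod 7).
    Reduce coefficients mod 7: 3·t ≡ 0 (mod 7).
    The inverse of 3 mod 7 is 5 (since 3·5 = 15 = 2·7 + 1), so t ≡ 5·0 = 0 ≡ 0 (mod 7).
    Then x = 26 + 45·0 = 26, valid modulo lcm(45, 7) = 315: x ≡ 26 (mod 315).
  Combine with x ≡ 1 (mod 8); new modulus lcm = 2520.
    Write x = 26 + 315·t and substitute into x ≡ 1 (mod 8): 315·t ≡ 1 − 26 = -25 (mod 8).
    Reduce coefficients mod 8: 3·t ≡ 7 (mod 8).
    The inverse of 3 mod 8 is 3 (since 3·3 = 9 = 1·8 + 1), so t ≡ 3·7 = 21 ≡ 5 (mod 8).
    Then x = 26 + 315·5 = 1601, valid modulo lcm(315, 8) = 2520: x ≡ 1601 (mod 2520).
Verify against each original: 1601 mod 9 = 8, 1601 mod 5 = 1, 1601 mod 7 = 5, 1601 mod 8 = 1.

x ≡ 1601 (mod 2520).


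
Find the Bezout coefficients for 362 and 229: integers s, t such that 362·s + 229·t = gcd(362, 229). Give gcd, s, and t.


Euclidean algorithm on (362, 229) — divide until remainder is 0:
  362 = 1 · 229 + 133
  229 = 1 · 133 + 96
  133 = 1 · 96 + 37
  96 = 2 · 37 + 22
  37 = 1 · 22 + 15
  22 = 1 · 15 + 7
  15 = 2 · 7 + 1
  7 = 7 · 1 + 0
gcd(362, 229) = 1.
Track Bezout coefficients alongside the remainders: start with r₀ = 362 = a·1 + b·0 (s = 1, t = 0) and r₁ = 229 = a·0 + b·1 (s = 0, t = 1); each new remainder r_{k+1} = r_{k-1} − q_k·r_k inherits s_{k+1} = s_{k-1} − q_k·s_k, t_{k+1} = t_{k-1} − q_k·t_k, so r_k = a·s_k + b·t_k at every step:
  q = 1: r = 133, s = 1 − 1·0 = 1, t = 0 − 1·1 = -1  (check: 362·1 + 229·(-1) = 133)
  q = 1: r = 96, s = 0 − 1·1 = -1, t = 1 − 1·(-1) = 2  (check: 362·(-1) + 229·2 = 96)
  q = 1: r = 37, s = 1 − 1·(-1) = 2, t = -1 − 1·2 = -3  (check: 362·2 + 229·(-3) = 37)
  q = 2: r = 22, s = -1 − 2·2 = -5, t = 2 − 2·(-3) = 8  (check: 362·(-5) + 229·8 = 22)
  q = 1: r = 15, s = 2 − 1·(-5) = 7, t = -3 − 1·8 = -11  (check: 362·7 + 229·(-11) = 15)
  q = 1: r = 7, s = -5 − 1·7 = -12, t = 8 − 1·(-11) = 19  (check: 362·(-12) + 229·19 = 7)
  q = 2: r = 1, s = 7 − 2·(-12) = 31, t = -11 − 2·19 = -49  (check: 362·31 + 229·(-49) = 1)
The row with r = 1 (the gcd) gives the Bezout coefficients s = 31, t = -49.
Result: 362 · (31) + 229 · (-49) = 1.

gcd(362, 229) = 1; s = 31, t = -49 (check: 362·31 + 229·(-49) = 1).


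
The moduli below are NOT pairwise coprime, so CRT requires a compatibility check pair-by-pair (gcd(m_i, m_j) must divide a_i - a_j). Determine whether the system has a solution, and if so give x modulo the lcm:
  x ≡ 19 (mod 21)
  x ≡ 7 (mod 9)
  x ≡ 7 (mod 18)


Moduli 21, 9, 18 are not pairwise coprime, so CRT works modulo lcm(m_i) when all pairwise compatibility conditions hold.
Pairwise compatibility: gcd(m_i, m_j) must divide a_i - a_j for every pair.
Merge one congruence at a time:
  Start: x ≡ 19 (mod 21).
  Combine with x ≡ 7 (mod 9): gcd(21, 9) = 3; 7 - 19 = -12, which IS divisible by 3, so compatible.
    Write x = 19 + 21·t and substitute into x ≡ 7 (mod 9): 21·t ≡ 7 − 19 = -12 (mod 9).
    Divide the congruence (and modulus) by g = 3: 7·t ≡ -4 (mod 3).
    Reduce coefficients mod 3: 1·t ≡ 2 (mod 3).
    So t ≡ 2 (mod 3).
    Then x = 19 + 21·2 = 61, valid modulo lcm(21, 9) = 63: x ≡ 61 (mod 63).
  Combine with x ≡ 7 (mod 18): gcd(63, 18) = 9; 7 - 61 = -54, which IS divisible by 9, so compatible.
    Write x = 61 + 63·t and substitute into x ≡ 7 (mod 18): 63·t ≡ 7 − 61 = -54 (mod 18).
    Divide the congruence (and modulus) by g = 9: 7·t ≡ -6 (mod 2).
    Reduce coefficients mod 2: 1·t ≡ 0 (mod 2).
    So t ≡ 0 (mod 2).
    Then x = 61 + 63·0 = 61, valid modulo lcm(63, 18) = 126: x ≡ 61 (mod 126).
Verify: 61 mod 21 = 19, 61 mod 9 = 7, 61 mod 18 = 7.

x ≡ 61 (mod 126).


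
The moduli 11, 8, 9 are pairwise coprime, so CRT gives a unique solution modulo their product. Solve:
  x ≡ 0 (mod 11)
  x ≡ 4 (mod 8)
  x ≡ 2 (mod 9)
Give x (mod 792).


Moduli 11, 8, 9 are pairwise coprime; by CRT there is a unique solution modulo M = 11 · 8 · 9 = 792.
Solve pairwise, accumulating the modulus:
  Start with x ≡ 0 (mod 11).
  Combine with x ≡ 4 (mod 8): since gcd(11, 8) = 1, we get a unique residue mod 88.
    Write x = 0 + 11·t and substitute into x ≡ 4 (mod 8): 11·t ≡ 4 − 0 = 4 (mod 8).
    Reduce coefficients mod 8: 3·t ≡ 4 (mod 8).
    The inverse of 3 mod 8 is 3 (since 3·3 = 9 = 1·8 + 1), so t ≡ 3·4 = 12 ≡ 4 (mod 8).
    Then x = 0 + 11·4 = 44, valid modulo lcm(11, 8) = 88: x ≡ 44 (mod 88).
  Combine with x ≡ 2 (mod 9): since gcd(88, 9) = 1, we get a unique residue mod 792.
    Write x = 44 + 88·t and substitute into x ≡ 2 (mod 9): 88·t ≡ 2 − 44 = -42 (mod 9).
    Reduce coefficients mod 9: 7·t ≡ 3 (mod 9).
    The inverse of 7 mod 9 is 4 (since 7·4 = 28 = 3·9 + 1), so t ≡ 4·3 = 12 ≡ 3 (mod 9).
    Then x = 44 + 88·3 = 308, valid modulo lcm(88, 9) = 792: x ≡ 308 (mod 792).
Verify: 308 mod 11 = 0 ✓, 308 mod 8 = 4 ✓, 308 mod 9 = 2 ✓.

x ≡ 308 (mod 792).


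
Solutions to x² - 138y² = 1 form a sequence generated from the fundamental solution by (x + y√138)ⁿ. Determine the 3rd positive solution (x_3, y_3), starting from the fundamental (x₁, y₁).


Step 1: Find the fundamental solution (x₁, y₁) of x² - 138y² = 1.
  Expand √138 as a continued fraction. a₀ = ⌊√138⌋ = 11; iterate m_{k+1} = d_k·a_k − m_k, d_{k+1} = (138 − m_{k+1}²)/d_k, a_{k+1} = ⌊(a₀ + m_{k+1})/d_{k+1}⌋ (starting m₀ = 0, d₀ = 1), with convergents p_k = a_k·p_{k-1} + p_{k-2}, q_k = a_k·q_{k-1} + q_{k-2} (p₋₁ = 1, q₋₁ = 0):
  k = 0: a₀ = 11; p₀/q₀ = 11/1; p₀² − 138·q₀² = 121 − 138 = -17.
  k = 1: m = 11, d = 17, a = ⌊(11 + 11)/17⌋ = 1; p/q = (1·11 + 1)/(1·1 + 0) = 12/1; p² − 138·q² = 144 − 138 = 6.
  k = 2: m = 6, d = 6, a = ⌊(11 + 6)/6⌋ = 2; p/q = (2·12 + 11)/(2·1 + 1) = 35/3; p² − 138·q² = 1225 − 1242 = -17.
  k = 3: m = 6, d = 17, a = ⌊(11 + 6)/17⌋ = 1; p/q = (1·35 + 12)/(1·3 + 1) = 47/4; p² − 138·q² = 2209 − 2208 = 1.
  The first convergent with p² − 138·q² = 1 gives the fundamental solution (x₁, y₁) = (47, 4).
Step 2: Apply the recurrence (x_{n+1}, y_{n+1}) = (x₁x_n + 138y₁y_n, x₁y_n + y₁x_n) repeatedly.
  From (x_1, y_1) = (47, 4): x_2 = 47·47 + 138·4·4 = 4417; y_2 = 47·4 + 4·47 = 376.
  From (x_2, y_2) = (4417, 376): x_3 = 47·4417 + 138·4·376 = 415151; y_3 = 47·376 + 4·4417 = 35340.
Step 3: Verify x_3² - 138·y_3² = 172350352801 - 172350352800 = 1 (should be 1). ✓

(x_1, y_1) = (47, 4); (x_3, y_3) = (415151, 35340).


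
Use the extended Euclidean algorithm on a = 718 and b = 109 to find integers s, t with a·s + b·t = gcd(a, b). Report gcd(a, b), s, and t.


Euclidean algorithm on (718, 109) — divide until remainder is 0:
  718 = 6 · 109 + 64
  109 = 1 · 64 + 45
  64 = 1 · 45 + 19
  45 = 2 · 19 + 7
  19 = 2 · 7 + 5
  7 = 1 · 5 + 2
  5 = 2 · 2 + 1
  2 = 2 · 1 + 0
gcd(718, 109) = 1.
Track Bezout coefficients alongside the remainders: start with r₀ = 718 = a·1 + b·0 (s = 1, t = 0) and r₁ = 109 = a·0 + b·1 (s = 0, t = 1); each new remainder r_{k+1} = r_{k-1} − q_k·r_k inherits s_{k+1} = s_{k-1} − q_k·s_k, t_{k+1} = t_{k-1} − q_k·t_k, so r_k = a·s_k + b·t_k at every step:
  q = 6: r = 64, s = 1 − 6·0 = 1, t = 0 − 6·1 = -6  (check: 718·1 + 109·(-6) = 64)
  q = 1: r = 45, s = 0 − 1·1 = -1, t = 1 − 1·(-6) = 7  (check: 718·(-1) + 109·7 = 45)
  q = 1: r = 19, s = 1 − 1·(-1) = 2, t = -6 − 1·7 = -13  (check: 718·2 + 109·(-13) = 19)
  q = 2: r = 7, s = -1 − 2·2 = -5, t = 7 − 2·(-13) = 33  (check: 718·(-5) + 109·33 = 7)
  q = 2: r = 5, s = 2 − 2·(-5) = 12, t = -13 − 2·33 = -79  (check: 718·12 + 109·(-79) = 5)
  q = 1: r = 2, s = -5 − 1·12 = -17, t = 33 − 1·(-79) = 112  (check: 718·(-17) + 109·112 = 2)
  q = 2: r = 1, s = 12 − 2·(-17) = 46, t = -79 − 2·112 = -303  (check: 718·46 + 109·(-303) = 1)
The row with r = 1 (the gcd) gives the Bezout coefficients s = 46, t = -303.
Result: 718 · (46) + 109 · (-303) = 1.

gcd(718, 109) = 1; s = 46, t = -303 (check: 718·46 + 109·(-303) = 1).


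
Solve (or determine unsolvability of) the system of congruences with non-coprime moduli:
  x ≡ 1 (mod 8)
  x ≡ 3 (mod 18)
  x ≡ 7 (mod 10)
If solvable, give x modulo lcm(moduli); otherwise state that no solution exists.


Moduli 8, 18, 10 are not pairwise coprime, so CRT works modulo lcm(m_i) when all pairwise compatibility conditions hold.
Pairwise compatibility: gcd(m_i, m_j) must divide a_i - a_j for every pair.
Merge one congruence at a time:
  Start: x ≡ 1 (mod 8).
  Combine with x ≡ 3 (mod 18): gcd(8, 18) = 2; 3 - 1 = 2, which IS divisible by 2, so compatible.
    Write x = 1 + 8·t and substitute into x ≡ 3 (mod 18): 8·t ≡ 3 − 1 = 2 (mod 18).
    Divide the congruence (and modulus) by g = 2: 4·t ≡ 1 (mod 9).
    The inverse of 4 mod 9 is 7 (since 4·7 = 28 = 3·9 + 1), so t ≡ 7·1 = 7 ≡ 7 (mod 9).
    Then x = 1 + 8·7 = 57, valid modulo lcm(8, 18) = 72: x ≡ 57 (mod 72).
  Combine with x ≡ 7 (mod 10): gcd(72, 10) = 2; 7 - 57 = -50, which IS divisible by 2, so compatible.
    Write x = 57 + 72·t and substitute into x ≡ 7 (mod 10): 72·t ≡ 7 − 57 = -50 (mod 10).
    Divide the congruence (and modulus) by g = 2: 36·t ≡ -25 (mod 5).
    Reduce coefficients mod 5: 1·t ≡ 0 (mod 5).
    So t ≡ 0 (mod 5).
    Then x = 57 + 72·0 = 57, valid modulo lcm(72, 10) = 360: x ≡ 57 (mod 360).
Verify: 57 mod 8 = 1, 57 mod 18 = 3, 57 mod 10 = 7.

x ≡ 57 (mod 360).


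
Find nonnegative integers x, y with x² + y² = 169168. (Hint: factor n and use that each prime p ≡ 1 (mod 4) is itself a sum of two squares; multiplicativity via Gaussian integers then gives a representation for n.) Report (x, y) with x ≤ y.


Step 1: Factor n = 169168 = 2^4 · 97 · 109.
Step 2: Check the mod-4 condition on each prime factor: 2 = 2 (special); 97 ≡ 1 (mod 4), exponent 1; 109 ≡ 1 (mod 4), exponent 1.
All primes ≡ 3 (mod 4) appear to even exponent (or don't appear), so by the two-squares theorem n IS expressible as a sum of two squares.
Step 3: Build a representation. Group n = k² · m with k = 4 and m = 97 · 109 = 10573 (a product of primes ≡ 1 (mod 4)); a representation of m scales to one of n via (k·x)² + (k·y)² = k²(x² + y²). Each prime p ≡ 1 (mod 4) is itself a sum of two squares; find a² by testing p − a² for a perfect square:
  97: 97 − 1² = 96, 97 − 2² = 93, 97 − 3² = 88, 97 − 4² = 81 = 9² ⇒ 97 = 4² + 9².
  109: 109 − 1² = 108, 109 − 2² = 105, 109 − 3² = 100 = 10² ⇒ 109 = 3² + 10².
  Combine using the Brahmagupta–Fibonacci identity (a² + b²)(c² + d²) = (ac − bd)² + (ad + bc)² = (ac + bd)² + (ad − bc)²:
  97 · 109 = 10573: from (4² + 9²)(3² + 10²), take (4·3 − 9·10, 4·10 + 9·3) = (12 − 90, 40 + 27) = (-78, 67); dropping signs (only squares matter) gives (78, 67); check 78² + 67² = 6084 + 4489 = 10573 ✓.
  Scale by k = 4: (4·78, 4·67) = (312, 268).
Step 4: Order so x ≤ y and verify: 268² + 312² = 71824 + 97344 = 169168 = n. ✓

n = 169168 = 268² + 312² (one valid representation with x ≤ y).


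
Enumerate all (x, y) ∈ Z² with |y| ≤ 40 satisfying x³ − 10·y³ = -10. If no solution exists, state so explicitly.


The equation is x³ - 10y³ = -10. For fixed y, x³ = 10·y³ − 10, so a solution requires the RHS to be a perfect cube.
Strategy: iterate y from -40 to 40, compute RHS = 10·y³ − 10, and check whether it is a (positive or negative) perfect cube.
Check small values of y:
  y = 0: RHS = -10 is not a perfect cube.
  y = 1: RHS = 0 = (0)³ ⇒ x = 0 works.
  y = -1: RHS = -20 is not a perfect cube.
  y = 2: RHS = 70 is not a perfect cube.
  y = -2: RHS = -90 is not a perfect cube.
  y = 3: RHS = 260 is not a perfect cube.
  y = -3: RHS = -280 is not a perfect cube.
Continuing the search up to |y| = 40 finds no further solutions beyond those listed.
Collected solutions: (0, 1).

Solutions (with |y| ≤ 40): (0, 1).


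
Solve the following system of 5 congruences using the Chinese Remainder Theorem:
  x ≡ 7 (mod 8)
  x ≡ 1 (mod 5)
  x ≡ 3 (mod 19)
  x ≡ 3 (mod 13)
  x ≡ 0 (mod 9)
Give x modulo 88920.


Product of moduli M = 8 · 5 · 19 · 13 · 9 = 88920.
Merge one congruence at a time:
  Start: x ≡ 7 (mod 8).
  Combine with x ≡ 1 (mod 5); new modulus lcm = 40.
    Write x = 7 + 8·t and substitute into x ≡ 1 (mod 5): 8·t ≡ 1 − 7 = -6 (mod 5).
    Reduce coefficients mod 5: 3·t ≡ 4 (mod 5).
    The inverse of 3 mod 5 is 2 (since 3·2 = 6 = 1·5 + 1), so t ≡ 2·4 = 8 ≡ 3 (mod 5).
    Then x = 7 + 8·3 = 31, valid modulo lcm(8, 5) = 40: x ≡ 31 (mod 40).
  Combine with x ≡ 3 (mod 19); new modulus lcm = 760.
    Write x = 31 + 40·t and substitute into x ≡ 3 (mod 19): 40·t ≡ 3 − 31 = -28 (mod 19).
    Reduce coefficients mod 19: 2·t ≡ 10 (mod 19).
    The inverse of 2 mod 19 is 10 (since 2·10 = 20 = 1·19 + 1), so t ≡ 10·10 = 100 ≡ 5 (mod 19).
    Then x = 31 + 40·5 = 231, valid modulo lcm(40, 19) = 760: x ≡ 231 (mod 760).
  Combine with x ≡ 3 (mod 13); new modulus lcm = 9880.
    Write x = 231 + 760·t and substitute into x ≡ 3 (mod 13): 760·t ≡ 3 − 231 = -228 (mod 13).
    Reduce coefficients mod 13: 6·t ≡ 6 (mod 13).
    The inverse of 6 mod 13 is 11 (since 6·11 = 66 = 5·13 + 1), so t ≡ 11·6 = 66 ≡ 1 (mod 13).
    Then x = 231 + 760·1 = 991, valid modulo lcm(760, 13) = 9880: x ≡ 991 (mod 9880).
  Combine with x ≡ 0 (mod 9); new modulus lcm = 88920.
    Write x = 991 + 9880·t and substitute into x ≡ 0 (mod 9): 9880·t ≡ 0 − 991 = -991 (mod 9).
    Reduce coefficients mod 9: 7·t ≡ 8 (mod 9).
    The inverse of 7 mod 9 is 4 (since 7·4 = 28 = 3·9 + 1), so t ≡ 4·8 = 32 ≡ 5 (mod 9).
    Then x = 991 + 9880·5 = 50391, valid modulo lcm(9880, 9) = 88920: x ≡ 50391 (mod 88920).
Verify against each original: 50391 mod 8 = 7, 50391 mod 5 = 1, 50391 mod 19 = 3, 50391 mod 13 = 3, 50391 mod 9 = 0.

x ≡ 50391 (mod 88920).


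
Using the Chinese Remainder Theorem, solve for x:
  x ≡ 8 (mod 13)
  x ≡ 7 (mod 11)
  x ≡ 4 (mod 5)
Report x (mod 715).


Moduli 13, 11, 5 are pairwise coprime; by CRT there is a unique solution modulo M = 13 · 11 · 5 = 715.
Solve pairwise, accumulating the modulus:
  Start with x ≡ 8 (mod 13).
  Combine with x ≡ 7 (mod 11): since gcd(13, 11) = 1, we get a unique residue mod 143.
    Write x = 8 + 13·t and substitute into x ≡ 7 (mod 11): 13·t ≡ 7 − 8 = -1 (mod 11).
    Reduce coefficients mod 11: 2·t ≡ 10 (mod 11).
    The inverse of 2 mod 11 is 6 (since 2·6 = 12 = 1·11 + 1), so t ≡ 6·10 = 60 ≡ 5 (mod 11).
    Then x = 8 + 13·5 = 73, valid modulo lcm(13, 11) = 143: x ≡ 73 (mod 143).
  Combine with x ≡ 4 (mod 5): since gcd(143, 5) = 1, we get a unique residue mod 715.
    Write x = 73 + 143·t and substitute into x ≡ 4 (mod 5): 143·t ≡ 4 − 73 = -69 (mod 5).
    Reduce coefficients mod 5: 3·t ≡ 1 (mod 5).
    The inverse of 3 mod 5 is 2 (since 3·2 = 6 = 1·5 + 1), so t ≡ 2·1 = 2 ≡ 2 (mod 5).
    Then x = 73 + 143·2 = 359, valid modulo lcm(143, 5) = 715: x ≡ 359 (mod 715).
Verify: 359 mod 13 = 8 ✓, 359 mod 11 = 7 ✓, 359 mod 5 = 4 ✓.

x ≡ 359 (mod 715).
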